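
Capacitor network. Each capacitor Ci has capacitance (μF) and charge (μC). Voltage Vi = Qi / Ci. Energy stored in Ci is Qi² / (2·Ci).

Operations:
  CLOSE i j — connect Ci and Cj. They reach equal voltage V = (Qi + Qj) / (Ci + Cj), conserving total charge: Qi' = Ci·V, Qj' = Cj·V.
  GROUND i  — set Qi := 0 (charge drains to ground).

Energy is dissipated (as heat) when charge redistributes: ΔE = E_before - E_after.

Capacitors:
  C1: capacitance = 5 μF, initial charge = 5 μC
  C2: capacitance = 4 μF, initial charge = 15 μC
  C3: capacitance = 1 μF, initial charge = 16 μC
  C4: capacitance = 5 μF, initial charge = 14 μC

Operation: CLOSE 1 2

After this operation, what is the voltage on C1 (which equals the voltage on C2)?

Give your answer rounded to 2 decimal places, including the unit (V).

Answer: 2.22 V

Derivation:
Initial: C1(5μF, Q=5μC, V=1.00V), C2(4μF, Q=15μC, V=3.75V), C3(1μF, Q=16μC, V=16.00V), C4(5μF, Q=14μC, V=2.80V)
Op 1: CLOSE 1-2: Q_total=20.00, C_total=9.00, V=2.22; Q1=11.11, Q2=8.89; dissipated=8.403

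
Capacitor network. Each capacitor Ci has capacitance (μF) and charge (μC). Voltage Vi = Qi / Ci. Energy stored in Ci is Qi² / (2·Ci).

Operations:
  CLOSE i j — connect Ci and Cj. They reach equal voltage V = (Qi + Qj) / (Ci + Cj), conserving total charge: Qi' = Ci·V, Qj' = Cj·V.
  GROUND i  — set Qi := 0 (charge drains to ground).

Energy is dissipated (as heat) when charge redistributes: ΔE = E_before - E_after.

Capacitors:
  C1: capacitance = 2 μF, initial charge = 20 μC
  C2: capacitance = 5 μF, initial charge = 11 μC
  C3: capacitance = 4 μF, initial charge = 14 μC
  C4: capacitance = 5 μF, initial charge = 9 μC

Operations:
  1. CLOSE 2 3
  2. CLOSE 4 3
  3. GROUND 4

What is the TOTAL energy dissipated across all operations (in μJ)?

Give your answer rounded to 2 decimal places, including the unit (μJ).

Answer: 15.42 μJ

Derivation:
Initial: C1(2μF, Q=20μC, V=10.00V), C2(5μF, Q=11μC, V=2.20V), C3(4μF, Q=14μC, V=3.50V), C4(5μF, Q=9μC, V=1.80V)
Op 1: CLOSE 2-3: Q_total=25.00, C_total=9.00, V=2.78; Q2=13.89, Q3=11.11; dissipated=1.878
Op 2: CLOSE 4-3: Q_total=20.11, C_total=9.00, V=2.23; Q4=11.17, Q3=8.94; dissipated=1.062
Op 3: GROUND 4: Q4=0; energy lost=12.483
Total dissipated: 15.423 μJ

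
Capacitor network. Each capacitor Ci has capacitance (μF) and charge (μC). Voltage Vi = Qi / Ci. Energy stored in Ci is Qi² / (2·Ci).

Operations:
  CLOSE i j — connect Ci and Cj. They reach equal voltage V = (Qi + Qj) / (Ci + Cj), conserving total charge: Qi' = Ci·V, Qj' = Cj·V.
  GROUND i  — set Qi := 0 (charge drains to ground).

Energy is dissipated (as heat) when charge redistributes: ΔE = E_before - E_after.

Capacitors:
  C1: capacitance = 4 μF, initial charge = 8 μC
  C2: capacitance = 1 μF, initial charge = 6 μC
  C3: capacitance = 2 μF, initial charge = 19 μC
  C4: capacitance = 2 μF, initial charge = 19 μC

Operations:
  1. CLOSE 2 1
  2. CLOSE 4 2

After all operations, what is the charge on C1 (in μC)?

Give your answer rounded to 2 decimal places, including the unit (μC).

Initial: C1(4μF, Q=8μC, V=2.00V), C2(1μF, Q=6μC, V=6.00V), C3(2μF, Q=19μC, V=9.50V), C4(2μF, Q=19μC, V=9.50V)
Op 1: CLOSE 2-1: Q_total=14.00, C_total=5.00, V=2.80; Q2=2.80, Q1=11.20; dissipated=6.400
Op 2: CLOSE 4-2: Q_total=21.80, C_total=3.00, V=7.27; Q4=14.53, Q2=7.27; dissipated=14.963
Final charges: Q1=11.20, Q2=7.27, Q3=19.00, Q4=14.53

Answer: 11.20 μC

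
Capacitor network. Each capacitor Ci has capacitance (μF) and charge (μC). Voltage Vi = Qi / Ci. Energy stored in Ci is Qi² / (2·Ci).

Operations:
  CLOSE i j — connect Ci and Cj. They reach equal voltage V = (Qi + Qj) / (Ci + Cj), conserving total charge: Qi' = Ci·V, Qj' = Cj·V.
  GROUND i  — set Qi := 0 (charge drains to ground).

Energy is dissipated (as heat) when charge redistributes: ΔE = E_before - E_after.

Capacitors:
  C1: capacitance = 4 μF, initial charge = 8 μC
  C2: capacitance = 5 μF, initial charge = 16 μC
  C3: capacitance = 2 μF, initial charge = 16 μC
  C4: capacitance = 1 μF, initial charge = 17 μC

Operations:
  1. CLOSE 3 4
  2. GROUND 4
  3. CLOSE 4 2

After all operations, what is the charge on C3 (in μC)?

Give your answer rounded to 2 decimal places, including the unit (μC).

Answer: 22.00 μC

Derivation:
Initial: C1(4μF, Q=8μC, V=2.00V), C2(5μF, Q=16μC, V=3.20V), C3(2μF, Q=16μC, V=8.00V), C4(1μF, Q=17μC, V=17.00V)
Op 1: CLOSE 3-4: Q_total=33.00, C_total=3.00, V=11.00; Q3=22.00, Q4=11.00; dissipated=27.000
Op 2: GROUND 4: Q4=0; energy lost=60.500
Op 3: CLOSE 4-2: Q_total=16.00, C_total=6.00, V=2.67; Q4=2.67, Q2=13.33; dissipated=4.267
Final charges: Q1=8.00, Q2=13.33, Q3=22.00, Q4=2.67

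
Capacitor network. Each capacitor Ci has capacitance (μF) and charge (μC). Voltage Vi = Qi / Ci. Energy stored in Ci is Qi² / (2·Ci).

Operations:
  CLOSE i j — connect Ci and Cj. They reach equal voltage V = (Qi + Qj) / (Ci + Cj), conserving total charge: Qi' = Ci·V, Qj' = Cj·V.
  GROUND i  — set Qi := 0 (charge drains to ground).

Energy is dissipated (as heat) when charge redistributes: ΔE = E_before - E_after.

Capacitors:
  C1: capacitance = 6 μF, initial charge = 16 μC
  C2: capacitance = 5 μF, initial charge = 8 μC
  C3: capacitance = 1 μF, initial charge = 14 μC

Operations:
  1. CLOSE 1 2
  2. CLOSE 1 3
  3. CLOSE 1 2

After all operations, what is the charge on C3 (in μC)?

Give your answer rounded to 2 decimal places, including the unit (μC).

Answer: 3.87 μC

Derivation:
Initial: C1(6μF, Q=16μC, V=2.67V), C2(5μF, Q=8μC, V=1.60V), C3(1μF, Q=14μC, V=14.00V)
Op 1: CLOSE 1-2: Q_total=24.00, C_total=11.00, V=2.18; Q1=13.09, Q2=10.91; dissipated=1.552
Op 2: CLOSE 1-3: Q_total=27.09, C_total=7.00, V=3.87; Q1=23.22, Q3=3.87; dissipated=59.858
Op 3: CLOSE 1-2: Q_total=34.13, C_total=11.00, V=3.10; Q1=18.62, Q2=15.51; dissipated=3.887
Final charges: Q1=18.62, Q2=15.51, Q3=3.87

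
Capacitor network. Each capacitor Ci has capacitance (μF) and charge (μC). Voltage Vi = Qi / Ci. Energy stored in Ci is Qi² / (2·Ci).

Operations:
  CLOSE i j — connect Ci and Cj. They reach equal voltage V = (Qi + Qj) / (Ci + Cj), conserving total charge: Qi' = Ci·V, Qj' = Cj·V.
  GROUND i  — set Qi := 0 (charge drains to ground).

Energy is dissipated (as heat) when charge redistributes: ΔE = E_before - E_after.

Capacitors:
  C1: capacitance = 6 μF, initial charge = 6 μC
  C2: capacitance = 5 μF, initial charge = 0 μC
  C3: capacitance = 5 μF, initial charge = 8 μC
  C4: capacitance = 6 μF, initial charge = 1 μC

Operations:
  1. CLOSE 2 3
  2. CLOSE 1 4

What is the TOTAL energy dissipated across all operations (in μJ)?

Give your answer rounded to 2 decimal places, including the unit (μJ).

Answer: 4.24 μJ

Derivation:
Initial: C1(6μF, Q=6μC, V=1.00V), C2(5μF, Q=0μC, V=0.00V), C3(5μF, Q=8μC, V=1.60V), C4(6μF, Q=1μC, V=0.17V)
Op 1: CLOSE 2-3: Q_total=8.00, C_total=10.00, V=0.80; Q2=4.00, Q3=4.00; dissipated=3.200
Op 2: CLOSE 1-4: Q_total=7.00, C_total=12.00, V=0.58; Q1=3.50, Q4=3.50; dissipated=1.042
Total dissipated: 4.242 μJ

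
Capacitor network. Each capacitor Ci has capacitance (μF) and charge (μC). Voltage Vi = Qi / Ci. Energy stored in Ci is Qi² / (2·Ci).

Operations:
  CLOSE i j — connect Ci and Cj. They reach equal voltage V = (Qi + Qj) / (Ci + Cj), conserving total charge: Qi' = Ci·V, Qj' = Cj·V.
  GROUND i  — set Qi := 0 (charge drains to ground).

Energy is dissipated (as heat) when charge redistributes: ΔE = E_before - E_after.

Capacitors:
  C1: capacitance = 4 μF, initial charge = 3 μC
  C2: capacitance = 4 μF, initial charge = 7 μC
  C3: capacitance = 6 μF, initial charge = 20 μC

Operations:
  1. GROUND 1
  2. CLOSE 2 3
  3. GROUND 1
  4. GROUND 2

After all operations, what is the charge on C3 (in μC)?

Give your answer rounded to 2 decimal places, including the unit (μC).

Initial: C1(4μF, Q=3μC, V=0.75V), C2(4μF, Q=7μC, V=1.75V), C3(6μF, Q=20μC, V=3.33V)
Op 1: GROUND 1: Q1=0; energy lost=1.125
Op 2: CLOSE 2-3: Q_total=27.00, C_total=10.00, V=2.70; Q2=10.80, Q3=16.20; dissipated=3.008
Op 3: GROUND 1: Q1=0; energy lost=0.000
Op 4: GROUND 2: Q2=0; energy lost=14.580
Final charges: Q1=0.00, Q2=0.00, Q3=16.20

Answer: 16.20 μC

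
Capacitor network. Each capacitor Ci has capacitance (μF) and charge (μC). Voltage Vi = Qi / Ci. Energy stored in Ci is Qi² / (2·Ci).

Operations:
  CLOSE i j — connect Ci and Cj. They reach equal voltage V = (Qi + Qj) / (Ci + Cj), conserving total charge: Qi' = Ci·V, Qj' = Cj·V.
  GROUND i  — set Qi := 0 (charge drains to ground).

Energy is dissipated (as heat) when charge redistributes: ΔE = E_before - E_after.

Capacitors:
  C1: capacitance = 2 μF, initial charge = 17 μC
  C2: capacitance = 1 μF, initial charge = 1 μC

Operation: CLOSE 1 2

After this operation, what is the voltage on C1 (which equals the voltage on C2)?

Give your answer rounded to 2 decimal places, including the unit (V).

Initial: C1(2μF, Q=17μC, V=8.50V), C2(1μF, Q=1μC, V=1.00V)
Op 1: CLOSE 1-2: Q_total=18.00, C_total=3.00, V=6.00; Q1=12.00, Q2=6.00; dissipated=18.750

Answer: 6.00 V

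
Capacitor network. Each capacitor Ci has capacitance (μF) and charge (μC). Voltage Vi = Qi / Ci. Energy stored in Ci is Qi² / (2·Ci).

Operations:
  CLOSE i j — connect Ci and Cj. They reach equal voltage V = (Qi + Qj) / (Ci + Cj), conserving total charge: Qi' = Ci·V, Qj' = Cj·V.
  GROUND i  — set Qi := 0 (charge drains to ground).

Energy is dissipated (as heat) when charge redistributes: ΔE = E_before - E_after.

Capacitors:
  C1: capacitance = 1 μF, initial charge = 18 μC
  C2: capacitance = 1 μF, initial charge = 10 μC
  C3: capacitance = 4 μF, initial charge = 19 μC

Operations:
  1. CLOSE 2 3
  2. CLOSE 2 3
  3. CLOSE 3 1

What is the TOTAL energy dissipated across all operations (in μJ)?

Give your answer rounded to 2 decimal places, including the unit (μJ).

Answer: 70.56 μJ

Derivation:
Initial: C1(1μF, Q=18μC, V=18.00V), C2(1μF, Q=10μC, V=10.00V), C3(4μF, Q=19μC, V=4.75V)
Op 1: CLOSE 2-3: Q_total=29.00, C_total=5.00, V=5.80; Q2=5.80, Q3=23.20; dissipated=11.025
Op 2: CLOSE 2-3: Q_total=29.00, C_total=5.00, V=5.80; Q2=5.80, Q3=23.20; dissipated=0.000
Op 3: CLOSE 3-1: Q_total=41.20, C_total=5.00, V=8.24; Q3=32.96, Q1=8.24; dissipated=59.536
Total dissipated: 70.561 μJ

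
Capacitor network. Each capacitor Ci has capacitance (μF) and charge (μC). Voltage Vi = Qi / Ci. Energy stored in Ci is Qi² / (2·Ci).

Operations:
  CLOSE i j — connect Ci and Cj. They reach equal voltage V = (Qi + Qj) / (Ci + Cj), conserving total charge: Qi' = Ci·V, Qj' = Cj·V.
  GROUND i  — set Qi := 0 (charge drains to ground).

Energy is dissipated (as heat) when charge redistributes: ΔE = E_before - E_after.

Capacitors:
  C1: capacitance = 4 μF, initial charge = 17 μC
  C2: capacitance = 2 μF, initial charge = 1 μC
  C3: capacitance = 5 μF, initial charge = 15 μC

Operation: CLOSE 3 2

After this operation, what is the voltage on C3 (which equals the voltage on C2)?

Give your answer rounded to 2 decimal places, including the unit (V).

Answer: 2.29 V

Derivation:
Initial: C1(4μF, Q=17μC, V=4.25V), C2(2μF, Q=1μC, V=0.50V), C3(5μF, Q=15μC, V=3.00V)
Op 1: CLOSE 3-2: Q_total=16.00, C_total=7.00, V=2.29; Q3=11.43, Q2=4.57; dissipated=4.464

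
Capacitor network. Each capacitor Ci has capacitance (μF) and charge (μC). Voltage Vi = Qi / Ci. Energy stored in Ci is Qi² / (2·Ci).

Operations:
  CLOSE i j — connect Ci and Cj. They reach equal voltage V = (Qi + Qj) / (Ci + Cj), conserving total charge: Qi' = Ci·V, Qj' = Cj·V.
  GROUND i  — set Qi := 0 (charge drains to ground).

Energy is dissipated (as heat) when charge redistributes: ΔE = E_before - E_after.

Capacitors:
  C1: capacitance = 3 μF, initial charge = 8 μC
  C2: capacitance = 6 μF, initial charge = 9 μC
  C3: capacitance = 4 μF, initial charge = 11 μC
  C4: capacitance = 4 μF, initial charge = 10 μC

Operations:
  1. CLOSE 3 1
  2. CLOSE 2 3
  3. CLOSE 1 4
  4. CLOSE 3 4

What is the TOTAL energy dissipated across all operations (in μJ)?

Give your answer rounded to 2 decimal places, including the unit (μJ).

Answer: 2.18 μJ

Derivation:
Initial: C1(3μF, Q=8μC, V=2.67V), C2(6μF, Q=9μC, V=1.50V), C3(4μF, Q=11μC, V=2.75V), C4(4μF, Q=10μC, V=2.50V)
Op 1: CLOSE 3-1: Q_total=19.00, C_total=7.00, V=2.71; Q3=10.86, Q1=8.14; dissipated=0.006
Op 2: CLOSE 2-3: Q_total=19.86, C_total=10.00, V=1.99; Q2=11.91, Q3=7.94; dissipated=1.769
Op 3: CLOSE 1-4: Q_total=18.14, C_total=7.00, V=2.59; Q1=7.78, Q4=10.37; dissipated=0.039
Op 4: CLOSE 3-4: Q_total=18.31, C_total=8.00, V=2.29; Q3=9.16, Q4=9.16; dissipated=0.367
Total dissipated: 2.182 μJ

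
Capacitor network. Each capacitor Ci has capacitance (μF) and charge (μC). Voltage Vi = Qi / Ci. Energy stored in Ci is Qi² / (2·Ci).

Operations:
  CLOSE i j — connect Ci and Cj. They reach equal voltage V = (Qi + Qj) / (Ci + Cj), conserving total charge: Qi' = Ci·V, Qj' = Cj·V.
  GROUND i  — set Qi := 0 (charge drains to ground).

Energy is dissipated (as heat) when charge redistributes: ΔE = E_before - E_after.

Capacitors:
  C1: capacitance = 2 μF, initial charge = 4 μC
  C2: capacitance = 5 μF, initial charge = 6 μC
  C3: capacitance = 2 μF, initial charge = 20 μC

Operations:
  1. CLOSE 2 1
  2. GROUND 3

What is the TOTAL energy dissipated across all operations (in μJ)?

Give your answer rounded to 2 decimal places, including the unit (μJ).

Initial: C1(2μF, Q=4μC, V=2.00V), C2(5μF, Q=6μC, V=1.20V), C3(2μF, Q=20μC, V=10.00V)
Op 1: CLOSE 2-1: Q_total=10.00, C_total=7.00, V=1.43; Q2=7.14, Q1=2.86; dissipated=0.457
Op 2: GROUND 3: Q3=0; energy lost=100.000
Total dissipated: 100.457 μJ

Answer: 100.46 μJ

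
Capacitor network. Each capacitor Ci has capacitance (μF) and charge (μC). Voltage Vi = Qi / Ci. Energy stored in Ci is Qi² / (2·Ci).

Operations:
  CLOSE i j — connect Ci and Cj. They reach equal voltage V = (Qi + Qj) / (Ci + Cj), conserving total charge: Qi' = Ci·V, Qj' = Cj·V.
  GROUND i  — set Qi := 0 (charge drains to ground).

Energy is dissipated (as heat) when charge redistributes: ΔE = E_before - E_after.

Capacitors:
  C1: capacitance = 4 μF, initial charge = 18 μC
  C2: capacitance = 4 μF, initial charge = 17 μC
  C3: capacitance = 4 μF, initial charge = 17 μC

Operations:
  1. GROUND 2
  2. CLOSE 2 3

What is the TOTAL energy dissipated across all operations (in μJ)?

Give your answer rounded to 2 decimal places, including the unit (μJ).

Initial: C1(4μF, Q=18μC, V=4.50V), C2(4μF, Q=17μC, V=4.25V), C3(4μF, Q=17μC, V=4.25V)
Op 1: GROUND 2: Q2=0; energy lost=36.125
Op 2: CLOSE 2-3: Q_total=17.00, C_total=8.00, V=2.12; Q2=8.50, Q3=8.50; dissipated=18.062
Total dissipated: 54.188 μJ

Answer: 54.19 μJ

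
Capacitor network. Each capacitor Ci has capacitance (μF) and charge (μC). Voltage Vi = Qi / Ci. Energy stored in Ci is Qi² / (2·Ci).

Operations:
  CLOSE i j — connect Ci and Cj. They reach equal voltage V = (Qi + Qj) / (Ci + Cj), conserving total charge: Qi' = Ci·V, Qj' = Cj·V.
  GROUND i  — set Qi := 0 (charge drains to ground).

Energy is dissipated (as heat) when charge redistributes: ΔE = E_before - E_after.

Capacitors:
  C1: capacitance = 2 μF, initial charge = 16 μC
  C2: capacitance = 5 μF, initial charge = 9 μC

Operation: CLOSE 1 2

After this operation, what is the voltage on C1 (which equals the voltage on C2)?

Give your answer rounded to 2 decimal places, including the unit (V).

Initial: C1(2μF, Q=16μC, V=8.00V), C2(5μF, Q=9μC, V=1.80V)
Op 1: CLOSE 1-2: Q_total=25.00, C_total=7.00, V=3.57; Q1=7.14, Q2=17.86; dissipated=27.457

Answer: 3.57 V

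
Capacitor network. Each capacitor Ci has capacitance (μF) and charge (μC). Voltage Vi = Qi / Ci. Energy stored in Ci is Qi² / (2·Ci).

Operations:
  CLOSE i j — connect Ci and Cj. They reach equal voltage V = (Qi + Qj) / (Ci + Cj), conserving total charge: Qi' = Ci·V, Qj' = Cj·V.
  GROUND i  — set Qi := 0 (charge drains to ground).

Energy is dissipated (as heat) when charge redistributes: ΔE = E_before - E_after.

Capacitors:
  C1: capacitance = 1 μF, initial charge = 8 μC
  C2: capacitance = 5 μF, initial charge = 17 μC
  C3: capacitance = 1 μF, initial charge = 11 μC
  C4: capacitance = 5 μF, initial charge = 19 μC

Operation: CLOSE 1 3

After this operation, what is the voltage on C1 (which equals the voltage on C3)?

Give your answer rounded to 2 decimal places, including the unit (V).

Answer: 9.50 V

Derivation:
Initial: C1(1μF, Q=8μC, V=8.00V), C2(5μF, Q=17μC, V=3.40V), C3(1μF, Q=11μC, V=11.00V), C4(5μF, Q=19μC, V=3.80V)
Op 1: CLOSE 1-3: Q_total=19.00, C_total=2.00, V=9.50; Q1=9.50, Q3=9.50; dissipated=2.250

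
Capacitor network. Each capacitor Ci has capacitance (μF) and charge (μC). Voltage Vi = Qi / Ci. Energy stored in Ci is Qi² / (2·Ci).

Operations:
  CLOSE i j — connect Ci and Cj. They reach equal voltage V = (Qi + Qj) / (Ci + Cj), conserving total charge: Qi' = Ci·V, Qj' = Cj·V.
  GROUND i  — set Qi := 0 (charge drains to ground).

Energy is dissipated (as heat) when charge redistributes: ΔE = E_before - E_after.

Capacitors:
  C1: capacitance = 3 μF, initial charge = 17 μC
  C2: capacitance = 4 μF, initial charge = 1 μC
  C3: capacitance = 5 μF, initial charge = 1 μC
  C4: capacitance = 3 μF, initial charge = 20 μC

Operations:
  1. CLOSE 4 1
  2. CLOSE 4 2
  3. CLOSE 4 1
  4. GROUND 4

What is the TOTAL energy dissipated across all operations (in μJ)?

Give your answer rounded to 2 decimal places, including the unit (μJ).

Answer: 69.38 μJ

Derivation:
Initial: C1(3μF, Q=17μC, V=5.67V), C2(4μF, Q=1μC, V=0.25V), C3(5μF, Q=1μC, V=0.20V), C4(3μF, Q=20μC, V=6.67V)
Op 1: CLOSE 4-1: Q_total=37.00, C_total=6.00, V=6.17; Q4=18.50, Q1=18.50; dissipated=0.750
Op 2: CLOSE 4-2: Q_total=19.50, C_total=7.00, V=2.79; Q4=8.36, Q2=11.14; dissipated=30.006
Op 3: CLOSE 4-1: Q_total=26.86, C_total=6.00, V=4.48; Q4=13.43, Q1=13.43; dissipated=8.573
Op 4: GROUND 4: Q4=0; energy lost=30.054
Total dissipated: 69.384 μJ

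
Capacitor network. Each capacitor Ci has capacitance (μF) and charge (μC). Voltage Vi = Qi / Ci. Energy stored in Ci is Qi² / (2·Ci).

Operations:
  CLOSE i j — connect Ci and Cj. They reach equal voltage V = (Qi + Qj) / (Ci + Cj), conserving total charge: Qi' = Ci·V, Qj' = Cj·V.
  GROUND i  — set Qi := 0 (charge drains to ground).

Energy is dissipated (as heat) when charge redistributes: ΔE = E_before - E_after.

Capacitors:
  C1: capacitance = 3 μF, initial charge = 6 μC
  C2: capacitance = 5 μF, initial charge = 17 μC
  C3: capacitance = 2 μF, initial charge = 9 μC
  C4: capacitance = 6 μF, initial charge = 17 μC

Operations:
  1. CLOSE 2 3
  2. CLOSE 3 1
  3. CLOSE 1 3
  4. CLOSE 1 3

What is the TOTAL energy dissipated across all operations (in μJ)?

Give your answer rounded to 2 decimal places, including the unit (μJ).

Answer: 2.63 μJ

Derivation:
Initial: C1(3μF, Q=6μC, V=2.00V), C2(5μF, Q=17μC, V=3.40V), C3(2μF, Q=9μC, V=4.50V), C4(6μF, Q=17μC, V=2.83V)
Op 1: CLOSE 2-3: Q_total=26.00, C_total=7.00, V=3.71; Q2=18.57, Q3=7.43; dissipated=0.864
Op 2: CLOSE 3-1: Q_total=13.43, C_total=5.00, V=2.69; Q3=5.37, Q1=8.06; dissipated=1.763
Op 3: CLOSE 1-3: Q_total=13.43, C_total=5.00, V=2.69; Q1=8.06, Q3=5.37; dissipated=0.000
Op 4: CLOSE 1-3: Q_total=13.43, C_total=5.00, V=2.69; Q1=8.06, Q3=5.37; dissipated=0.000
Total dissipated: 2.628 μJ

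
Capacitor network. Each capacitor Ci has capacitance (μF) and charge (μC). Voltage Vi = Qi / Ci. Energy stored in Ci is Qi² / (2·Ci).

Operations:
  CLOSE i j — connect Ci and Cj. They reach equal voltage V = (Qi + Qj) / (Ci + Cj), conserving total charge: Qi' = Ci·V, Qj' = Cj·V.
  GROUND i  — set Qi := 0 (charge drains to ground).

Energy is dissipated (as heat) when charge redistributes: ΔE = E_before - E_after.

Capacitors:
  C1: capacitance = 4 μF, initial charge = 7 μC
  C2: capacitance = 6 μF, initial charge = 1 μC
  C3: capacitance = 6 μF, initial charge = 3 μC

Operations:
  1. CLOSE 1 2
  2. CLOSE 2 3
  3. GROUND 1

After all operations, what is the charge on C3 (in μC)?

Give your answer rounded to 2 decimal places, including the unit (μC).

Answer: 3.90 μC

Derivation:
Initial: C1(4μF, Q=7μC, V=1.75V), C2(6μF, Q=1μC, V=0.17V), C3(6μF, Q=3μC, V=0.50V)
Op 1: CLOSE 1-2: Q_total=8.00, C_total=10.00, V=0.80; Q1=3.20, Q2=4.80; dissipated=3.008
Op 2: CLOSE 2-3: Q_total=7.80, C_total=12.00, V=0.65; Q2=3.90, Q3=3.90; dissipated=0.135
Op 3: GROUND 1: Q1=0; energy lost=1.280
Final charges: Q1=0.00, Q2=3.90, Q3=3.90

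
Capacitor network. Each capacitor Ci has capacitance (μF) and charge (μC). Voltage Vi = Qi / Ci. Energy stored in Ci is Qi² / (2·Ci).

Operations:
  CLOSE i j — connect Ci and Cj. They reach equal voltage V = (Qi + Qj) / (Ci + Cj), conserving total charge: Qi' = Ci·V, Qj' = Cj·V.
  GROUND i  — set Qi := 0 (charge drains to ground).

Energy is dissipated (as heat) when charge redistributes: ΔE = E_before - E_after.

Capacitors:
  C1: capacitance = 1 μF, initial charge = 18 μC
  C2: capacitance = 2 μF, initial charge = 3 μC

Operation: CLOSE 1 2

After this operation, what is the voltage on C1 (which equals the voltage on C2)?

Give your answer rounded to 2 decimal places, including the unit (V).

Answer: 7.00 V

Derivation:
Initial: C1(1μF, Q=18μC, V=18.00V), C2(2μF, Q=3μC, V=1.50V)
Op 1: CLOSE 1-2: Q_total=21.00, C_total=3.00, V=7.00; Q1=7.00, Q2=14.00; dissipated=90.750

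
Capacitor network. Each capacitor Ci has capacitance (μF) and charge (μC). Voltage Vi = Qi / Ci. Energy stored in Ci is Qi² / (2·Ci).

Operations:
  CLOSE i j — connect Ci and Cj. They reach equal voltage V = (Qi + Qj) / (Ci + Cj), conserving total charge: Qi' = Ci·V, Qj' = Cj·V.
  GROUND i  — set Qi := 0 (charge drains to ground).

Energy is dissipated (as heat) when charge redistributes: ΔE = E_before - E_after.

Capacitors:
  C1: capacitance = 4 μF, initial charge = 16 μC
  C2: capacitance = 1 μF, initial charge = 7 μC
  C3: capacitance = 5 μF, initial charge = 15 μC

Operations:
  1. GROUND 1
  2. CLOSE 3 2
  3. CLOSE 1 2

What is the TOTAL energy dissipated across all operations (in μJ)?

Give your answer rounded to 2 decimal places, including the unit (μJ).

Initial: C1(4μF, Q=16μC, V=4.00V), C2(1μF, Q=7μC, V=7.00V), C3(5μF, Q=15μC, V=3.00V)
Op 1: GROUND 1: Q1=0; energy lost=32.000
Op 2: CLOSE 3-2: Q_total=22.00, C_total=6.00, V=3.67; Q3=18.33, Q2=3.67; dissipated=6.667
Op 3: CLOSE 1-2: Q_total=3.67, C_total=5.00, V=0.73; Q1=2.93, Q2=0.73; dissipated=5.378
Total dissipated: 44.044 μJ

Answer: 44.04 μJ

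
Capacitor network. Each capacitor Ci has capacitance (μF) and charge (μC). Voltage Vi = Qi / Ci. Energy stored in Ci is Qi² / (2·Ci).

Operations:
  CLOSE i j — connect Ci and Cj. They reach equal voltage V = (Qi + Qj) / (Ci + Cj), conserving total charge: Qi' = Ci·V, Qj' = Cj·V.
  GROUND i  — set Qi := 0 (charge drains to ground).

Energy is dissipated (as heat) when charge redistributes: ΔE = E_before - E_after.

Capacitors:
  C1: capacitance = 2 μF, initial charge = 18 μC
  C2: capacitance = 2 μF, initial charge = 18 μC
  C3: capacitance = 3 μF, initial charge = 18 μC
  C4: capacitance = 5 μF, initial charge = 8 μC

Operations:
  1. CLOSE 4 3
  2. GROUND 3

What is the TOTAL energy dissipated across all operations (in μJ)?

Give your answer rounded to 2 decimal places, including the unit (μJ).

Initial: C1(2μF, Q=18μC, V=9.00V), C2(2μF, Q=18μC, V=9.00V), C3(3μF, Q=18μC, V=6.00V), C4(5μF, Q=8μC, V=1.60V)
Op 1: CLOSE 4-3: Q_total=26.00, C_total=8.00, V=3.25; Q4=16.25, Q3=9.75; dissipated=18.150
Op 2: GROUND 3: Q3=0; energy lost=15.844
Total dissipated: 33.994 μJ

Answer: 33.99 μJ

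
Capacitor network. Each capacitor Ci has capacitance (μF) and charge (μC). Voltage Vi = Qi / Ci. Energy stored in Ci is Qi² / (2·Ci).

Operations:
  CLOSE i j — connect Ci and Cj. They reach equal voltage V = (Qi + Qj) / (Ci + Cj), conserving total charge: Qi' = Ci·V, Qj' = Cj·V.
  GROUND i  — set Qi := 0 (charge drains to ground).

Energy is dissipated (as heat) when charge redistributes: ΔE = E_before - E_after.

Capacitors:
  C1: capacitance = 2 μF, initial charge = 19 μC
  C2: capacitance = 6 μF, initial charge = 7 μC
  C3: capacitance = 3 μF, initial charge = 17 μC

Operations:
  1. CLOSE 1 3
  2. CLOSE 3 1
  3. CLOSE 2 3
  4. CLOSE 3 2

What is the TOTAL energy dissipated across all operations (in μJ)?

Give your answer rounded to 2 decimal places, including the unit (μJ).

Initial: C1(2μF, Q=19μC, V=9.50V), C2(6μF, Q=7μC, V=1.17V), C3(3μF, Q=17μC, V=5.67V)
Op 1: CLOSE 1-3: Q_total=36.00, C_total=5.00, V=7.20; Q1=14.40, Q3=21.60; dissipated=8.817
Op 2: CLOSE 3-1: Q_total=36.00, C_total=5.00, V=7.20; Q3=21.60, Q1=14.40; dissipated=0.000
Op 3: CLOSE 2-3: Q_total=28.60, C_total=9.00, V=3.18; Q2=19.07, Q3=9.53; dissipated=36.401
Op 4: CLOSE 3-2: Q_total=28.60, C_total=9.00, V=3.18; Q3=9.53, Q2=19.07; dissipated=0.000
Total dissipated: 45.218 μJ

Answer: 45.22 μJ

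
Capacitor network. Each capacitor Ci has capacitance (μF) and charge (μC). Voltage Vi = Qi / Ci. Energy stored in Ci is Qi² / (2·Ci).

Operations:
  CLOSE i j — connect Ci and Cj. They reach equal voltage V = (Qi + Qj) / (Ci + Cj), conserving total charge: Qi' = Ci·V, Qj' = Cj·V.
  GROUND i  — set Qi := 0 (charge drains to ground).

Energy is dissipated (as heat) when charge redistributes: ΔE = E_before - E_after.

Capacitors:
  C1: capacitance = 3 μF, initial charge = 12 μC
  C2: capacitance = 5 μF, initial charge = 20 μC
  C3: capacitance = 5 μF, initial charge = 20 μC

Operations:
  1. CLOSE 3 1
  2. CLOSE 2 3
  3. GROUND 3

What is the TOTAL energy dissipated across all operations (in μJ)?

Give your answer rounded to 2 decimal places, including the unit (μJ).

Initial: C1(3μF, Q=12μC, V=4.00V), C2(5μF, Q=20μC, V=4.00V), C3(5μF, Q=20μC, V=4.00V)
Op 1: CLOSE 3-1: Q_total=32.00, C_total=8.00, V=4.00; Q3=20.00, Q1=12.00; dissipated=0.000
Op 2: CLOSE 2-3: Q_total=40.00, C_total=10.00, V=4.00; Q2=20.00, Q3=20.00; dissipated=0.000
Op 3: GROUND 3: Q3=0; energy lost=40.000
Total dissipated: 40.000 μJ

Answer: 40.00 μJ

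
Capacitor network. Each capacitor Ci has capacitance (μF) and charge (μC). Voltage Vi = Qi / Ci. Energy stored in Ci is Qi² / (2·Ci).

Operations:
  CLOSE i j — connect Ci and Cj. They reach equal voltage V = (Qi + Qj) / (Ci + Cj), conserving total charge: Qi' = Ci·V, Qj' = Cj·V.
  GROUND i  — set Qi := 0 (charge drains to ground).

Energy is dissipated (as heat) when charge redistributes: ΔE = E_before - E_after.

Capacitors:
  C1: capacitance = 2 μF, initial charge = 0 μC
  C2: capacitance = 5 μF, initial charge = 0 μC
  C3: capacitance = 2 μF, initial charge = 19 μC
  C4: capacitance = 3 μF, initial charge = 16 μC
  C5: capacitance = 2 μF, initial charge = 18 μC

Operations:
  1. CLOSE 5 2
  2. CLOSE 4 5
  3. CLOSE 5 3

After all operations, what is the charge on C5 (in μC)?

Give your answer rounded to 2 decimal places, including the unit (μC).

Answer: 13.73 μC

Derivation:
Initial: C1(2μF, Q=0μC, V=0.00V), C2(5μF, Q=0μC, V=0.00V), C3(2μF, Q=19μC, V=9.50V), C4(3μF, Q=16μC, V=5.33V), C5(2μF, Q=18μC, V=9.00V)
Op 1: CLOSE 5-2: Q_total=18.00, C_total=7.00, V=2.57; Q5=5.14, Q2=12.86; dissipated=57.857
Op 2: CLOSE 4-5: Q_total=21.14, C_total=5.00, V=4.23; Q4=12.69, Q5=8.46; dissipated=4.577
Op 3: CLOSE 5-3: Q_total=27.46, C_total=4.00, V=6.86; Q5=13.73, Q3=13.73; dissipated=13.894
Final charges: Q1=0.00, Q2=12.86, Q3=13.73, Q4=12.69, Q5=13.73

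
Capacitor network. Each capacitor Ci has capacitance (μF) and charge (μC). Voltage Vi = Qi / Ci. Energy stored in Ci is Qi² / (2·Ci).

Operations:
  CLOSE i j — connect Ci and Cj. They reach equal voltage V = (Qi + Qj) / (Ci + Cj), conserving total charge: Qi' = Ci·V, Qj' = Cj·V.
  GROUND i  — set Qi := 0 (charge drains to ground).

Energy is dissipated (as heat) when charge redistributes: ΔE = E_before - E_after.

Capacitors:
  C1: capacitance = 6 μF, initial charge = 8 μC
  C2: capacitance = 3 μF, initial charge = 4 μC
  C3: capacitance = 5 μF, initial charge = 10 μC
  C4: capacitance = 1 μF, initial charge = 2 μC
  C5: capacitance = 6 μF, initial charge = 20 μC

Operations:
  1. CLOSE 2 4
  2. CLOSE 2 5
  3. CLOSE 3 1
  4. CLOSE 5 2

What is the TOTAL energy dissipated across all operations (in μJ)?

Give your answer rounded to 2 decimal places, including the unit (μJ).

Initial: C1(6μF, Q=8μC, V=1.33V), C2(3μF, Q=4μC, V=1.33V), C3(5μF, Q=10μC, V=2.00V), C4(1μF, Q=2μC, V=2.00V), C5(6μF, Q=20μC, V=3.33V)
Op 1: CLOSE 2-4: Q_total=6.00, C_total=4.00, V=1.50; Q2=4.50, Q4=1.50; dissipated=0.167
Op 2: CLOSE 2-5: Q_total=24.50, C_total=9.00, V=2.72; Q2=8.17, Q5=16.33; dissipated=3.361
Op 3: CLOSE 3-1: Q_total=18.00, C_total=11.00, V=1.64; Q3=8.18, Q1=9.82; dissipated=0.606
Op 4: CLOSE 5-2: Q_total=24.50, C_total=9.00, V=2.72; Q5=16.33, Q2=8.17; dissipated=0.000
Total dissipated: 4.134 μJ

Answer: 4.13 μJ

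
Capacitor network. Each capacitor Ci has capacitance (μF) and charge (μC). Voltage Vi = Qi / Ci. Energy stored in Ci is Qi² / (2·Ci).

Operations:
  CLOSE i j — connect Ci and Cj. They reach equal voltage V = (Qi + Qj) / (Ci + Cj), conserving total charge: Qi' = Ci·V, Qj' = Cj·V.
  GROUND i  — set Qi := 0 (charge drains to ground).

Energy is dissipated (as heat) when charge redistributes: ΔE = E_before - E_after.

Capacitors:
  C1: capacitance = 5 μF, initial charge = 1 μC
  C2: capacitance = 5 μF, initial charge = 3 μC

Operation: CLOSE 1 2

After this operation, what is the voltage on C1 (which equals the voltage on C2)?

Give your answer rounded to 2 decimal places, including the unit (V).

Answer: 0.40 V

Derivation:
Initial: C1(5μF, Q=1μC, V=0.20V), C2(5μF, Q=3μC, V=0.60V)
Op 1: CLOSE 1-2: Q_total=4.00, C_total=10.00, V=0.40; Q1=2.00, Q2=2.00; dissipated=0.200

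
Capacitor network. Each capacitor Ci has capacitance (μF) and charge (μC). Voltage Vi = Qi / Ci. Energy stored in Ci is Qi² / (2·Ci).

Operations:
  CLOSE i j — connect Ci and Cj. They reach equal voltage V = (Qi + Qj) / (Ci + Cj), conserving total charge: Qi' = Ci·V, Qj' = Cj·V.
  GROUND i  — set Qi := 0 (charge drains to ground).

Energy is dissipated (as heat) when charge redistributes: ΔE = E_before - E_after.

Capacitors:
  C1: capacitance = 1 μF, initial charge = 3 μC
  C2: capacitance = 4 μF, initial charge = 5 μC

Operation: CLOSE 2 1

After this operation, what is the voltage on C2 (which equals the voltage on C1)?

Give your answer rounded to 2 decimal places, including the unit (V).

Initial: C1(1μF, Q=3μC, V=3.00V), C2(4μF, Q=5μC, V=1.25V)
Op 1: CLOSE 2-1: Q_total=8.00, C_total=5.00, V=1.60; Q2=6.40, Q1=1.60; dissipated=1.225

Answer: 1.60 V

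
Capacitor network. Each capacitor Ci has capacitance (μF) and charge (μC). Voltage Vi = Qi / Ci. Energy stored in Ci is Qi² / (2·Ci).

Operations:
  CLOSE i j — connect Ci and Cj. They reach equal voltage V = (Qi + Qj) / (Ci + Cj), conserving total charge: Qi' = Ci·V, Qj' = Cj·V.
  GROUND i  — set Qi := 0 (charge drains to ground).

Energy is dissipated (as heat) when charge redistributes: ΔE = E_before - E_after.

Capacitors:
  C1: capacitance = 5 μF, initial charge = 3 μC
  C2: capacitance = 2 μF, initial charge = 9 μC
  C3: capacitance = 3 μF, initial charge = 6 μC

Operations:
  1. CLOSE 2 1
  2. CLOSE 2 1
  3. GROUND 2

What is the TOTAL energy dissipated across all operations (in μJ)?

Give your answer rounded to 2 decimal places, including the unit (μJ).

Answer: 13.80 μJ

Derivation:
Initial: C1(5μF, Q=3μC, V=0.60V), C2(2μF, Q=9μC, V=4.50V), C3(3μF, Q=6μC, V=2.00V)
Op 1: CLOSE 2-1: Q_total=12.00, C_total=7.00, V=1.71; Q2=3.43, Q1=8.57; dissipated=10.864
Op 2: CLOSE 2-1: Q_total=12.00, C_total=7.00, V=1.71; Q2=3.43, Q1=8.57; dissipated=0.000
Op 3: GROUND 2: Q2=0; energy lost=2.939
Total dissipated: 13.803 μJ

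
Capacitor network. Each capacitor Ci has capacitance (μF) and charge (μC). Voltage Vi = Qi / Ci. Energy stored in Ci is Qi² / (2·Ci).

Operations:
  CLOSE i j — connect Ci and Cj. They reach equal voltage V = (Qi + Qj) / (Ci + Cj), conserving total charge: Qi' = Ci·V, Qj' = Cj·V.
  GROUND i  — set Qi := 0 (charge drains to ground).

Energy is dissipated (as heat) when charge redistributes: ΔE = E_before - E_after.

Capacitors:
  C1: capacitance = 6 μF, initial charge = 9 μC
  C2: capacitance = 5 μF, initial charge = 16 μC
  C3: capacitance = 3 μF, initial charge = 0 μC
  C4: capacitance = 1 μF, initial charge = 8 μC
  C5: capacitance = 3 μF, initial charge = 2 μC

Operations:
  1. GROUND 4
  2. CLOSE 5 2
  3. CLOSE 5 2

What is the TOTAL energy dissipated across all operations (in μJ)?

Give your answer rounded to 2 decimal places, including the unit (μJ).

Answer: 38.02 μJ

Derivation:
Initial: C1(6μF, Q=9μC, V=1.50V), C2(5μF, Q=16μC, V=3.20V), C3(3μF, Q=0μC, V=0.00V), C4(1μF, Q=8μC, V=8.00V), C5(3μF, Q=2μC, V=0.67V)
Op 1: GROUND 4: Q4=0; energy lost=32.000
Op 2: CLOSE 5-2: Q_total=18.00, C_total=8.00, V=2.25; Q5=6.75, Q2=11.25; dissipated=6.017
Op 3: CLOSE 5-2: Q_total=18.00, C_total=8.00, V=2.25; Q5=6.75, Q2=11.25; dissipated=0.000
Total dissipated: 38.017 μJ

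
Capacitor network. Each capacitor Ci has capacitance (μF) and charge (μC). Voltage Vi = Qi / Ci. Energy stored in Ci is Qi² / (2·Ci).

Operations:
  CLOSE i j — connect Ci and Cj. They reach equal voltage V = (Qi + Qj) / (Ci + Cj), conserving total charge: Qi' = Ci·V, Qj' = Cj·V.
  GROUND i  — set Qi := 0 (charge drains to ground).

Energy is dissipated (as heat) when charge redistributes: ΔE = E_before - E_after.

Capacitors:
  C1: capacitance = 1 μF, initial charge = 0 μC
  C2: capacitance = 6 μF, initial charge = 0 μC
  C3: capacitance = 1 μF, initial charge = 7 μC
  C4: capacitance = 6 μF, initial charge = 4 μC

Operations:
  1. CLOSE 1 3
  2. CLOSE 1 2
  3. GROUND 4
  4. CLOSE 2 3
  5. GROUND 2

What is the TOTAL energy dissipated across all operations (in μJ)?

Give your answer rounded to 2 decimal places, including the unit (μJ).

Initial: C1(1μF, Q=0μC, V=0.00V), C2(6μF, Q=0μC, V=0.00V), C3(1μF, Q=7μC, V=7.00V), C4(6μF, Q=4μC, V=0.67V)
Op 1: CLOSE 1-3: Q_total=7.00, C_total=2.00, V=3.50; Q1=3.50, Q3=3.50; dissipated=12.250
Op 2: CLOSE 1-2: Q_total=3.50, C_total=7.00, V=0.50; Q1=0.50, Q2=3.00; dissipated=5.250
Op 3: GROUND 4: Q4=0; energy lost=1.333
Op 4: CLOSE 2-3: Q_total=6.50, C_total=7.00, V=0.93; Q2=5.57, Q3=0.93; dissipated=3.857
Op 5: GROUND 2: Q2=0; energy lost=2.587
Total dissipated: 25.277 μJ

Answer: 25.28 μJ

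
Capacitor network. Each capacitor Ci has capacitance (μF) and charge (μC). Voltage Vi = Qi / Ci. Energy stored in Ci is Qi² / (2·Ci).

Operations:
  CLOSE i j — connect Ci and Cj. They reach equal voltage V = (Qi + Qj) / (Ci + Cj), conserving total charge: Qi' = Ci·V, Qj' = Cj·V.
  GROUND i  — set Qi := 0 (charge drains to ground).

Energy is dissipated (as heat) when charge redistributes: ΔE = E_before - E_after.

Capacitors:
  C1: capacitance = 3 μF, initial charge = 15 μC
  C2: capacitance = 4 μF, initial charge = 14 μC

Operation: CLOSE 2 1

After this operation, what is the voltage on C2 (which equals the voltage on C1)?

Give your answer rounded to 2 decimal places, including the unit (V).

Answer: 4.14 V

Derivation:
Initial: C1(3μF, Q=15μC, V=5.00V), C2(4μF, Q=14μC, V=3.50V)
Op 1: CLOSE 2-1: Q_total=29.00, C_total=7.00, V=4.14; Q2=16.57, Q1=12.43; dissipated=1.929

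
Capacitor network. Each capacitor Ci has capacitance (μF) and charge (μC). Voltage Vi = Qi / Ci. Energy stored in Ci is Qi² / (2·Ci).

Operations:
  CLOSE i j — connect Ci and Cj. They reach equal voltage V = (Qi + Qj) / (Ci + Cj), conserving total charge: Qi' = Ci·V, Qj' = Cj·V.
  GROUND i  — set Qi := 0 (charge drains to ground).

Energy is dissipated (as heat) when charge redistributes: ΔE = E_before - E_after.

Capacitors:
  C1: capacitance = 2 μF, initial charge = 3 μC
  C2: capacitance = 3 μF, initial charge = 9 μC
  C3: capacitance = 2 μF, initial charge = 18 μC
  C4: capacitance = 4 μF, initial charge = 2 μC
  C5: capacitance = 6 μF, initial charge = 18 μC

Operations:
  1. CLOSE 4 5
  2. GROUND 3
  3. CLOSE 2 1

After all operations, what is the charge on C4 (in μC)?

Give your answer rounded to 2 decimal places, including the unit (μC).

Initial: C1(2μF, Q=3μC, V=1.50V), C2(3μF, Q=9μC, V=3.00V), C3(2μF, Q=18μC, V=9.00V), C4(4μF, Q=2μC, V=0.50V), C5(6μF, Q=18μC, V=3.00V)
Op 1: CLOSE 4-5: Q_total=20.00, C_total=10.00, V=2.00; Q4=8.00, Q5=12.00; dissipated=7.500
Op 2: GROUND 3: Q3=0; energy lost=81.000
Op 3: CLOSE 2-1: Q_total=12.00, C_total=5.00, V=2.40; Q2=7.20, Q1=4.80; dissipated=1.350
Final charges: Q1=4.80, Q2=7.20, Q3=0.00, Q4=8.00, Q5=12.00

Answer: 8.00 μC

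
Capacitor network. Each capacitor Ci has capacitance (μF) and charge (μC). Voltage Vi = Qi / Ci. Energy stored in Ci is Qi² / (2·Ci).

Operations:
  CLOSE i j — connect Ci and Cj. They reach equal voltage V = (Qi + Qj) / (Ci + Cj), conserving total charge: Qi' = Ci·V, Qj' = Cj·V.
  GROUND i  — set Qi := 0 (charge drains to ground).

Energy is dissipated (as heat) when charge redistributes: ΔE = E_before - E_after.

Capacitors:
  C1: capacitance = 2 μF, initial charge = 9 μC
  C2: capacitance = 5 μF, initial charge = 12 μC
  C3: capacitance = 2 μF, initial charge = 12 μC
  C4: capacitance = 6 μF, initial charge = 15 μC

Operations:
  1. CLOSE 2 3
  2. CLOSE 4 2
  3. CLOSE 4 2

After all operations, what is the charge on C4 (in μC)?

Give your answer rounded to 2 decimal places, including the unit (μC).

Answer: 17.53 μC

Derivation:
Initial: C1(2μF, Q=9μC, V=4.50V), C2(5μF, Q=12μC, V=2.40V), C3(2μF, Q=12μC, V=6.00V), C4(6μF, Q=15μC, V=2.50V)
Op 1: CLOSE 2-3: Q_total=24.00, C_total=7.00, V=3.43; Q2=17.14, Q3=6.86; dissipated=9.257
Op 2: CLOSE 4-2: Q_total=32.14, C_total=11.00, V=2.92; Q4=17.53, Q2=14.61; dissipated=1.176
Op 3: CLOSE 4-2: Q_total=32.14, C_total=11.00, V=2.92; Q4=17.53, Q2=14.61; dissipated=0.000
Final charges: Q1=9.00, Q2=14.61, Q3=6.86, Q4=17.53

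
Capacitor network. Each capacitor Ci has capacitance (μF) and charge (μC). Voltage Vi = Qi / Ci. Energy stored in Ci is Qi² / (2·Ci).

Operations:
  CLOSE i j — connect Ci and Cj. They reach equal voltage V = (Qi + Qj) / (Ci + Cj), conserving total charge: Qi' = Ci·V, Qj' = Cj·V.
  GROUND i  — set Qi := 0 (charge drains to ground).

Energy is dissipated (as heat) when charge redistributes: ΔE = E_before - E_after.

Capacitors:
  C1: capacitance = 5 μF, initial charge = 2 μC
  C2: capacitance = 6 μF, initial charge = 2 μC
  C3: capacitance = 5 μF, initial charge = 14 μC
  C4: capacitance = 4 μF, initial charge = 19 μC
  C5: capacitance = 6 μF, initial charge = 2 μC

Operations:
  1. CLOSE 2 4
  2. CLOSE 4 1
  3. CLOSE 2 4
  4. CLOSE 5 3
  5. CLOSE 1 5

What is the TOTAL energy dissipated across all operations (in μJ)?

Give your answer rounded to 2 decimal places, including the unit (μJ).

Initial: C1(5μF, Q=2μC, V=0.40V), C2(6μF, Q=2μC, V=0.33V), C3(5μF, Q=14μC, V=2.80V), C4(4μF, Q=19μC, V=4.75V), C5(6μF, Q=2μC, V=0.33V)
Op 1: CLOSE 2-4: Q_total=21.00, C_total=10.00, V=2.10; Q2=12.60, Q4=8.40; dissipated=23.408
Op 2: CLOSE 4-1: Q_total=10.40, C_total=9.00, V=1.16; Q4=4.62, Q1=5.78; dissipated=3.211
Op 3: CLOSE 2-4: Q_total=17.22, C_total=10.00, V=1.72; Q2=10.33, Q4=6.89; dissipated=1.070
Op 4: CLOSE 5-3: Q_total=16.00, C_total=11.00, V=1.45; Q5=8.73, Q3=7.27; dissipated=8.297
Op 5: CLOSE 1-5: Q_total=14.51, C_total=11.00, V=1.32; Q1=6.59, Q5=7.91; dissipated=0.122
Total dissipated: 36.109 μJ

Answer: 36.11 μJ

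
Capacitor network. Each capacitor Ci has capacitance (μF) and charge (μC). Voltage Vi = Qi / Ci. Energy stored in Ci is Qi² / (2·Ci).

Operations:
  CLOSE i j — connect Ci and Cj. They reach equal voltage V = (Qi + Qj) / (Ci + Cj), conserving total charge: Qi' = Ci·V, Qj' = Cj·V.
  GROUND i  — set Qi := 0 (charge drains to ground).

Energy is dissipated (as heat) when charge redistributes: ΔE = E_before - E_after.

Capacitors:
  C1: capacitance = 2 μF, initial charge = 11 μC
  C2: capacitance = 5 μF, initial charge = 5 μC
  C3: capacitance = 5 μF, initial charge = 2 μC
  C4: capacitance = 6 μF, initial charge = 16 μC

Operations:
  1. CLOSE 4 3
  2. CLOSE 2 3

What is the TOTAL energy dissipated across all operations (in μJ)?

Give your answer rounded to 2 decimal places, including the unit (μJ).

Answer: 7.51 μJ

Derivation:
Initial: C1(2μF, Q=11μC, V=5.50V), C2(5μF, Q=5μC, V=1.00V), C3(5μF, Q=2μC, V=0.40V), C4(6μF, Q=16μC, V=2.67V)
Op 1: CLOSE 4-3: Q_total=18.00, C_total=11.00, V=1.64; Q4=9.82, Q3=8.18; dissipated=7.006
Op 2: CLOSE 2-3: Q_total=13.18, C_total=10.00, V=1.32; Q2=6.59, Q3=6.59; dissipated=0.506
Total dissipated: 7.512 μJ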